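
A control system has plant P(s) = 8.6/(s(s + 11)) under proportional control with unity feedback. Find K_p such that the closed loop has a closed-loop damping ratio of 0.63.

Closed-loop characteristic equation: s² + 11s + K_p·8.6 = 0.
So ω_n = √(8.6K_p) and 2ζω_n = 11, giving ζ = 11/(2√(8.6K_p)).
Setting ζ = 0.63: √(8.6K_p) = 11/(2·0.63) = 8.73, so K_p = 76.22/8.6 = 8.86.

K_p = 8.86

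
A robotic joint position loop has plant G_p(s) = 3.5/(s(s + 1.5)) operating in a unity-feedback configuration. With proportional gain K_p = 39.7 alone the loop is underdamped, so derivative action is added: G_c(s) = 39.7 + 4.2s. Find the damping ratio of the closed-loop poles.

Forward path: (39.7 + 4.2s)·3.5/(s(s+1.5)). The closed-loop characteristic equation is s² + (1.5 + 3.5·4.2)s + 3.5·39.7 = 0.
That is s² + 16.2s + 139 = 0, so ω_n = 11.79 rad/s and ζ = 16.2/(2·11.79) = 0.6872.

ζ = 0.687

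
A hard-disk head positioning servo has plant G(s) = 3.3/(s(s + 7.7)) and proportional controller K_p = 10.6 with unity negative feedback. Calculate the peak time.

T_p = 0.7 s

From 1 + K_pG(s) = 0: s² + 7.7s + 34.98 = 0 ⇒ ω_n = 5.914, ζ = 0.651.
Damped frequency ω_d = ω_n√(1−ζ²) = 4.49 rad/s, so peak time T_p = π/ω_d = 0.7 s.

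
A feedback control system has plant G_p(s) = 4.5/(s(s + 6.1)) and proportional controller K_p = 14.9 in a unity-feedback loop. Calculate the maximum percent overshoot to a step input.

28.3%

From 1 + K_pG_p(s) = 0: s² + 6.1s + 67.05 = 0 ⇒ ω_n = 8.188, ζ = 0.3725.
%OS = 100·exp(−πζ/√(1−ζ²)) = 100·exp(−π·0.3725/√0.8613) = 28.3%.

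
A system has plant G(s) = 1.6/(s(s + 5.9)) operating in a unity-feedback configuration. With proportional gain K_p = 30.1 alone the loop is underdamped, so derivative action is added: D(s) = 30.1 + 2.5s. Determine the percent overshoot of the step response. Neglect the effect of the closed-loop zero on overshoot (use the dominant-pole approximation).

Forward path: (30.1 + 2.5s)·1.6/(s(s+5.9)). The closed-loop characteristic equation is s² + (5.9 + 1.6·2.5)s + 1.6·30.1 = 0.
That is s² + 9.9s + 48.16 = 0, so ω_n = 6.94 rad/s and ζ = 9.9/(2·6.94) = 0.7133.
%OS = 100·exp(−πζ/√(1−ζ²)) = 4.09%.

4.09%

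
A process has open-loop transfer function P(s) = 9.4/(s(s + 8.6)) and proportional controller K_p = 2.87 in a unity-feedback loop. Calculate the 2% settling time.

T_s ≈ 0.93 s

From 1 + K_pP(s) = 0: s² + 8.6s + 26.98 = 0 ⇒ ω_n = 5.194, ζ = 0.8279.
2% settling time T_s ≈ 4/(ζω_n) = 4/4.3 = 0.93 s.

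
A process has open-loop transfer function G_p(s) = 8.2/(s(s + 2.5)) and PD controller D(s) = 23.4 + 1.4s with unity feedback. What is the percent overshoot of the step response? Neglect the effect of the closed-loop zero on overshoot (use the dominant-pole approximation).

15.9%

Forward path: (23.4 + 1.4s)·8.2/(s(s+2.5)). The closed-loop characteristic equation is s² + (2.5 + 8.2·1.4)s + 8.2·23.4 = 0.
That is s² + 13.98s + 191.9 = 0, so ω_n = 13.85 rad/s and ζ = 13.98/(2·13.85) = 0.5046.
%OS = 100·exp(−πζ/√(1−ζ²)) = 15.9%.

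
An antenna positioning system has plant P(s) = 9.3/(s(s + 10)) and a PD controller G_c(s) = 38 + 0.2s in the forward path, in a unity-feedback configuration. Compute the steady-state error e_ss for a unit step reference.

The open loop G_c(s)P(s) has a pole at the origin (type 1), so the static position error constant is infinite and e_ss = 1/(1+∞) = 0.

0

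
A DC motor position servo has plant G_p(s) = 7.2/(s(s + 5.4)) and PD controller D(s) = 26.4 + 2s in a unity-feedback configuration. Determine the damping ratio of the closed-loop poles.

Forward path: (26.4 + 2s)·7.2/(s(s+5.4)). The closed-loop characteristic equation is s² + (5.4 + 7.2·2)s + 7.2·26.4 = 0.
That is s² + 19.8s + 190.1 = 0, so ω_n = 13.79 rad/s and ζ = 19.8/(2·13.79) = 0.7181.

ζ = 0.718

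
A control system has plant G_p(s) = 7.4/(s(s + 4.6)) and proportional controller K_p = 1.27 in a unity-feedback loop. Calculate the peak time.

Closed-loop characteristic equation: s² + 4.6s + 9.398 = 0, so ω_n = 3.066 rad/s and ζ = 4.6/(2·3.066) = 0.7503.
Damped frequency ω_d = ω_n√(1−ζ²) = 2.027 rad/s, so peak time T_p = π/ω_d = 1.55 s.

T_p = 1.55 s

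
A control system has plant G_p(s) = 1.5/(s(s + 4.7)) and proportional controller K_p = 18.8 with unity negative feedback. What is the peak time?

The closed-loop denominator s² + 4.7s + 28.2 gives ω_n = √28.2 = 5.31 and ζ = 4.7/(2ω_n) = 0.4425.
Damped frequency ω_d = ω_n√(1−ζ²) = 4.762 rad/s, so peak time T_p = π/ω_d = 0.66 s.

T_p = 0.66 s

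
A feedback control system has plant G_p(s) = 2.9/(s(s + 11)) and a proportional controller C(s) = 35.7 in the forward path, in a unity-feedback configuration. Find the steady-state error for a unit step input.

The open loop C(s)G_p(s) has a pole at the origin (type 1), so the static position error constant is infinite and e_ss = 1/(1+∞) = 0.

0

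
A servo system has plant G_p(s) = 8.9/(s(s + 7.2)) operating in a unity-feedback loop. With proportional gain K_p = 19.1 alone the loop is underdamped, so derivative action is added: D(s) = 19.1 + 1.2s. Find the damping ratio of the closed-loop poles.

ζ = 0.686

Forward path: (19.1 + 1.2s)·8.9/(s(s+7.2)). The closed-loop characteristic equation is s² + (7.2 + 8.9·1.2)s + 8.9·19.1 = 0.
That is s² + 17.88s + 170 = 0, so ω_n = 13.04 rad/s and ζ = 17.88/(2·13.04) = 0.6857.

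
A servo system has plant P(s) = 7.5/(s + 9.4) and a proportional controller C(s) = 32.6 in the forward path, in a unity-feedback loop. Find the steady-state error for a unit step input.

The loop is type 0. Static position error constant K_pos = C(0)·P(0) = 32.6·0.7979 = 26.01.
Steady-state error to a unit step: e_ss = 1/(1+K_pos) = 1/27.01 = 0.037.

0.037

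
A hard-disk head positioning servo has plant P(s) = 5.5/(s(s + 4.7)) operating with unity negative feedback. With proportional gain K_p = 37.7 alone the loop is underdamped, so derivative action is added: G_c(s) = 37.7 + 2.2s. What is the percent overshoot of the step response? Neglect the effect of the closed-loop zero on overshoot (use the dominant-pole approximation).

10.5%

Forward path: (37.7 + 2.2s)·5.5/(s(s+4.7)). The closed-loop characteristic equation is s² + (4.7 + 5.5·2.2)s + 5.5·37.7 = 0.
That is s² + 16.8s + 207.4 = 0, so ω_n = 14.4 rad/s and ζ = 16.8/(2·14.4) = 0.5833.
%OS = 100·exp(−πζ/√(1−ζ²)) = 10.5%.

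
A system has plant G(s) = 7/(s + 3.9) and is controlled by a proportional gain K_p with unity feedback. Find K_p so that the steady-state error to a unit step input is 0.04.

K_p = 13.4

For a type-0 loop with proportional control, e_ss = 1/(1 + K_p·G(0)).
G(0) = 1.795. Require 1/(1 + K_p·1.795) = 0.04, so 1 + 1.795·K_p = 25.
K_p = (25 − 1)/1.795 = 13.4.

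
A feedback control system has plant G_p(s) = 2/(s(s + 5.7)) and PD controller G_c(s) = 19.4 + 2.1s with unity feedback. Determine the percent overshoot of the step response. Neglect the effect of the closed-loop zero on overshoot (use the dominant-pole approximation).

1.64%

Forward path: (19.4 + 2.1s)·2/(s(s+5.7)). The closed-loop characteristic equation is s² + (5.7 + 2·2.1)s + 2·19.4 = 0.
That is s² + 9.9s + 38.8 = 0, so ω_n = 6.229 rad/s and ζ = 9.9/(2·6.229) = 0.7947.
%OS = 100·exp(−πζ/√(1−ζ²)) = 1.64%.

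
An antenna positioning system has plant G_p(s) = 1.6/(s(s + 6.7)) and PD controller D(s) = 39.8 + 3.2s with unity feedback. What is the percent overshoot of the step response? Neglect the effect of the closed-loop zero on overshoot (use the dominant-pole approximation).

3.13%

Forward path: (39.8 + 3.2s)·1.6/(s(s+6.7)). The closed-loop characteristic equation is s² + (6.7 + 1.6·3.2)s + 1.6·39.8 = 0.
That is s² + 11.82s + 63.68 = 0, so ω_n = 7.98 rad/s and ζ = 11.82/(2·7.98) = 0.7406.
%OS = 100·exp(−πζ/√(1−ζ²)) = 3.13%.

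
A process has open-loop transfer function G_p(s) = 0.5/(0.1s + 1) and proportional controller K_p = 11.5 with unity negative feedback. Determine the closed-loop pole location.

Closed loop: T(s) = K_p·G_p/(1+K_p·G_p) = 5.75/(0.1s + 1 + 5.75), with pole at s = −(1 + 5.75)/0.1 = −67.5.

s = -67.5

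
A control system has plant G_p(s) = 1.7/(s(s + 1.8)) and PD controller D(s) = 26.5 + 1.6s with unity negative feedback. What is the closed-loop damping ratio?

Forward path: (26.5 + 1.6s)·1.7/(s(s+1.8)). The closed-loop characteristic equation is s² + (1.8 + 1.7·1.6)s + 1.7·26.5 = 0.
That is s² + 4.52s + 45.05 = 0, so ω_n = 6.712 rad/s and ζ = 4.52/(2·6.712) = 0.3367.

ζ = 0.337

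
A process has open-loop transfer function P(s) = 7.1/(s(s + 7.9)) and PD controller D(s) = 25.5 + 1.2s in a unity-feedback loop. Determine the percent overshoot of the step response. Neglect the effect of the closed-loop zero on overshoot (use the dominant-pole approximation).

Forward path: (25.5 + 1.2s)·7.1/(s(s+7.9)). The closed-loop characteristic equation is s² + (7.9 + 7.1·1.2)s + 7.1·25.5 = 0.
That is s² + 16.42s + 181 = 0, so ω_n = 13.46 rad/s and ζ = 16.42/(2·13.46) = 0.6102.
%OS = 100·exp(−πζ/√(1−ζ²)) = 8.9%.

8.9%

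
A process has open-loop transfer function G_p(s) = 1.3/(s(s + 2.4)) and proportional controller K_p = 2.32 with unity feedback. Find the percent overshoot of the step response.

From 1 + K_pG_p(s) = 0: s² + 2.4s + 3.016 = 0 ⇒ ω_n = 1.737, ζ = 0.691.
%OS = 100·exp(−πζ/√(1−ζ²)) = 100·exp(−π·0.691/√0.5225) = 4.96%.

4.96%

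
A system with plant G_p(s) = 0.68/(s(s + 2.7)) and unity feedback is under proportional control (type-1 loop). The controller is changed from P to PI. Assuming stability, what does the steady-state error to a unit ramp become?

0

The integrator raises the loop to type 2, so K_v → ∞ and e_ss to a ramp is zero.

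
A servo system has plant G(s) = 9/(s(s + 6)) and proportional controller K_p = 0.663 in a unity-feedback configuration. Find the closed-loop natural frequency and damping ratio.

1 + K_p·G(s) = 0 gives s² + 6s + 5.967 = 0.
Matching s² + 2ζω_n s + ω_n²: ω_n = √5.967 = 2.443 rad/s and 2ζω_n = 6, so ζ = 6/(2·2.443) = 1.23.

ω_n = 2.44 rad/s, ζ = 1.23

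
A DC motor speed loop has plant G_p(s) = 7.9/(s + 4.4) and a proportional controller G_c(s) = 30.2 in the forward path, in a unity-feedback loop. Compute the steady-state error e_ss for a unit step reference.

The loop is type 0. Static position error constant K_pos = G_c(0)·G_p(0) = 30.2·1.795 = 54.22.
Steady-state error to a unit step: e_ss = 1/(1+K_pos) = 1/55.22 = 0.0181.

0.0181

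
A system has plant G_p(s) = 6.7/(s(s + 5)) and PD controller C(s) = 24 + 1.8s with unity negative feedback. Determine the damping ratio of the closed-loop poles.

Forward path: (24 + 1.8s)·6.7/(s(s+5)). The closed-loop characteristic equation is s² + (5 + 6.7·1.8)s + 6.7·24 = 0.
That is s² + 17.06s + 160.8 = 0, so ω_n = 12.68 rad/s and ζ = 17.06/(2·12.68) = 0.6727.

ζ = 0.673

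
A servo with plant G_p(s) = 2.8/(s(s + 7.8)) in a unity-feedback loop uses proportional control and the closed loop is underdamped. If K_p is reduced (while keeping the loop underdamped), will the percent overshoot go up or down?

ζ = 7.8/(2√(2.8K_p)) rises as K_p falls; higher damping means less overshoot.

decrease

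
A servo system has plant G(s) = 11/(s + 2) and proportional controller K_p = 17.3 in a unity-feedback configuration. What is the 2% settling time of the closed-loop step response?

Closed-loop transfer function: T(s) = K_p·G(s)/(1 + K_p·G(s)) = 190.3/(s + 2 + 190.3) = 190.3/(s + 192.3).
Time constant τ = 1/192.3 = 0.0052 s, so the 2% settling time is about 4τ = 0.0208 s.

T_s ≈ 0.0208 s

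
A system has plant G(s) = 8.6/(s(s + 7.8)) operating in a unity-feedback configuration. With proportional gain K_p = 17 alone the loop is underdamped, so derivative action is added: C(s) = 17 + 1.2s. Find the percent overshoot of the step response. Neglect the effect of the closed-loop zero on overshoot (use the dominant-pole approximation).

2.86%

Forward path: (17 + 1.2s)·8.6/(s(s+7.8)). The closed-loop characteristic equation is s² + (7.8 + 8.6·1.2)s + 8.6·17 = 0.
That is s² + 18.12s + 146.2 = 0, so ω_n = 12.09 rad/s and ζ = 18.12/(2·12.09) = 0.7493.
%OS = 100·exp(−πζ/√(1−ζ²)) = 2.86%.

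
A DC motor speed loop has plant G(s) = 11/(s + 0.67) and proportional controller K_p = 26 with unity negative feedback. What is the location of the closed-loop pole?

Closed-loop transfer function: T(s) = K_p·G(s)/(1 + K_p·G(s)) = 286/(s + 0.67 + 286) = 286/(s + 286.7).
The closed-loop pole is at s = −286.7.

s = -286.7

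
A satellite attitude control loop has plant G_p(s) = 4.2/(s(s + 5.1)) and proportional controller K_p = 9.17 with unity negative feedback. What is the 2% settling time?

T_s ≈ 1.57 s

The closed-loop denominator s² + 5.1s + 38.51 gives ω_n = √38.51 = 6.206 and ζ = 5.1/(2ω_n) = 0.4109.
2% settling time T_s ≈ 4/(ζω_n) = 4/2.55 = 1.57 s.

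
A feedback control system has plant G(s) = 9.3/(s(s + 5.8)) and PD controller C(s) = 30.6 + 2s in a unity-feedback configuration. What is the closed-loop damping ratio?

Forward path: (30.6 + 2s)·9.3/(s(s+5.8)). The closed-loop characteristic equation is s² + (5.8 + 9.3·2)s + 9.3·30.6 = 0.
That is s² + 24.4s + 284.6 = 0, so ω_n = 16.87 rad/s and ζ = 24.4/(2·16.87) = 0.7232.

ζ = 0.723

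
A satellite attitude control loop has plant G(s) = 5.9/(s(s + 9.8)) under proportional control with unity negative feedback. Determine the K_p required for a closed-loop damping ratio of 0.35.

Closed-loop characteristic equation: s² + 9.8s + K_p·5.9 = 0.
So ω_n = √(5.9K_p) and 2ζω_n = 9.8, giving ζ = 9.8/(2√(5.9K_p)).
Setting ζ = 0.35: √(5.9K_p) = 9.8/(2·0.35) = 14, so K_p = 196/5.9 = 33.2.

K_p = 33.2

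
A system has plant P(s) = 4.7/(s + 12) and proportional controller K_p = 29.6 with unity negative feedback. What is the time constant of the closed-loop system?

τ = 0.00662 s

Closed-loop transfer function: T(s) = K_p·P(s)/(1 + K_p·P(s)) = 139.1/(s + 12 + 139.1) = 139.1/(s + 151.1).
Time constant τ = 1/151.1 = 0.00662 s.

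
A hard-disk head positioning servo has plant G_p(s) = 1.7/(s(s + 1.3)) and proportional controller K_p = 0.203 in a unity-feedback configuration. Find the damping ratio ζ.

With unity feedback the closed-loop characteristic equation is s² + 1.3s + 0.203·1.7 = s² + 1.3s + 0.3451 = 0.
Matching s² + 2ζω_n s + ω_n²: ω_n = √0.3451 = 0.5875 rad/s and 2ζω_n = 1.3, so ζ = 1.3/(2·0.5875) = 1.11.

ζ = 1.11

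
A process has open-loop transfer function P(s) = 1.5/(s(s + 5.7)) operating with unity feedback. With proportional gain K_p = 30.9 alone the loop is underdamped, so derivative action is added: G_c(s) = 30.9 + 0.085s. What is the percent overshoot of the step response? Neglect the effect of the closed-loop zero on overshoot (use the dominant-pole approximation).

22.6%

Forward path: (30.9 + 0.085s)·1.5/(s(s+5.7)). The closed-loop characteristic equation is s² + (5.7 + 1.5·0.085)s + 1.5·30.9 = 0.
That is s² + 5.828s + 46.35 = 0, so ω_n = 6.808 rad/s and ζ = 5.828/(2·6.808) = 0.428.
%OS = 100·exp(−πζ/√(1−ζ²)) = 22.6%.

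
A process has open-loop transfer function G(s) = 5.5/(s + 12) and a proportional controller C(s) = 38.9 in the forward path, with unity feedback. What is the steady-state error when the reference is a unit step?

0.0531

The loop is type 0. Static position error constant K_pos = C(0)·G(0) = 38.9·0.4583 = 17.83.
Steady-state error to a unit step: e_ss = 1/(1+K_pos) = 1/18.83 = 0.0531.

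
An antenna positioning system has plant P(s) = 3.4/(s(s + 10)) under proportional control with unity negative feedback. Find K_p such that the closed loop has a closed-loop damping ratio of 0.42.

Closed-loop characteristic equation: s² + 10s + K_p·3.4 = 0.
So ω_n = √(3.4K_p) and 2ζω_n = 10, giving ζ = 10/(2√(3.4K_p)).
Setting ζ = 0.42: √(3.4K_p) = 10/(2·0.42) = 11.9, so K_p = 141.7/3.4 = 41.7.

K_p = 41.7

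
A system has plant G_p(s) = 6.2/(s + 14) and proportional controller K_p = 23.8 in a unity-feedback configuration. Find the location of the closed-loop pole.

s = -161.6

Closed-loop transfer function: T(s) = K_p·G_p(s)/(1 + K_p·G_p(s)) = 147.6/(s + 14 + 147.6) = 147.6/(s + 161.6).
The closed-loop pole is at s = −161.6.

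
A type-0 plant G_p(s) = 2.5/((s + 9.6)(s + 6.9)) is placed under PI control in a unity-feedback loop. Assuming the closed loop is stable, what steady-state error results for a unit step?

0

The PI controller's integrator makes the forward path type 1, so e_ss to a step is zero.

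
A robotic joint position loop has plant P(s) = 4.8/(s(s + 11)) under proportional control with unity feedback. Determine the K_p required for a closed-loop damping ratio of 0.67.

Closed-loop characteristic equation: s² + 11s + K_p·4.8 = 0.
So ω_n = √(4.8K_p) and 2ζω_n = 11, giving ζ = 11/(2√(4.8K_p)).
Setting ζ = 0.67: √(4.8K_p) = 11/(2·0.67) = 8.209, so K_p = 67.39/4.8 = 14.

K_p = 14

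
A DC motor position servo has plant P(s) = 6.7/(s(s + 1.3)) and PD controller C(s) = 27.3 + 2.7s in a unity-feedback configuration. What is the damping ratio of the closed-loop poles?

ζ = 0.717

Forward path: (27.3 + 2.7s)·6.7/(s(s+1.3)). The closed-loop characteristic equation is s² + (1.3 + 6.7·2.7)s + 6.7·27.3 = 0.
That is s² + 19.39s + 182.9 = 0, so ω_n = 13.52 rad/s and ζ = 19.39/(2·13.52) = 0.7169.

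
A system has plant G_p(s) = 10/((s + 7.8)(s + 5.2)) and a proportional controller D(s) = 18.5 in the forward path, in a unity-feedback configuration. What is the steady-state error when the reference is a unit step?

0.18

The loop is type 0. Static position error constant K_pos = D(0)·G_p(0) = 18.5·0.2465 = 4.561.
Steady-state error to a unit step: e_ss = 1/(1+K_pos) = 1/5.561 = 0.18.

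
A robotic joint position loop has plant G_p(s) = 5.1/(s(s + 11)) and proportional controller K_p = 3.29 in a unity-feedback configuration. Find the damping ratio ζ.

ζ = 1.34

The closed-loop denominator is s(s+11) + 3.29·5.1 = s² + 11s + 16.78.
Matching s² + 2ζω_n s + ω_n²: ω_n = √16.78 = 4.096 rad/s and 2ζω_n = 11, so ζ = 11/(2·4.096) = 1.34.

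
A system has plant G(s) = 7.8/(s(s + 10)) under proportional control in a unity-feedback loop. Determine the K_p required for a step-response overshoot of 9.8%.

From %OS = 100·exp(−πζ/√(1−ζ²)) = 9.8%, ζ = −ln(0.098)/√(π²+ln²(0.098)) = 0.5945.
Characteristic equation s² + 10s + 7.8K_p = 0 gives ζ = 10/(2√(7.8K_p)).
Setting ζ = 0.5945: √(7.8K_p) = 10/(2·0.5945) = 8.41, so K_p = 70.73/7.8 = 9.07.

K_p = 9.07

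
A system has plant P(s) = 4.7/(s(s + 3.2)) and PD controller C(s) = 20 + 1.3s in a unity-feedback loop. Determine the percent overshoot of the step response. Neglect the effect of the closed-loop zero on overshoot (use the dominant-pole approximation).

Forward path: (20 + 1.3s)·4.7/(s(s+3.2)). The closed-loop characteristic equation is s² + (3.2 + 4.7·1.3)s + 4.7·20 = 0.
That is s² + 9.31s + 94 = 0, so ω_n = 9.695 rad/s and ζ = 9.31/(2·9.695) = 0.4801.
%OS = 100·exp(−πζ/√(1−ζ²)) = 17.9%.

17.9%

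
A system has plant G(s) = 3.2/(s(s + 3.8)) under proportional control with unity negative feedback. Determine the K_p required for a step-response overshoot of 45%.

From %OS = 100·exp(−πζ/√(1−ζ²)) = 45%, ζ = −ln(0.45)/√(π²+ln²(0.45)) = 0.2463.
Characteristic equation s² + 3.8s + 3.2K_p = 0 gives ζ = 3.8/(2√(3.2K_p)).
Setting ζ = 0.2463: √(3.2K_p) = 3.8/(2·0.2463) = 7.713, so K_p = 59.49/3.2 = 18.6.

K_p = 18.6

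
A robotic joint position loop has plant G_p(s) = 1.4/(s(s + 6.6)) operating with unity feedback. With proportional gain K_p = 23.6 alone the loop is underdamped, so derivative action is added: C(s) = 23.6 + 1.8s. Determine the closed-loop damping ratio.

ζ = 0.793

Forward path: (23.6 + 1.8s)·1.4/(s(s+6.6)). The closed-loop characteristic equation is s² + (6.6 + 1.4·1.8)s + 1.4·23.6 = 0.
That is s² + 9.12s + 33.04 = 0, so ω_n = 5.748 rad/s and ζ = 9.12/(2·5.748) = 0.7933.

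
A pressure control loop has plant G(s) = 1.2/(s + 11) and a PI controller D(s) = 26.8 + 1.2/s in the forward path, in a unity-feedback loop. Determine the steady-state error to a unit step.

The open loop D(s)G(s) has a pole at the origin (type 1), so the static position error constant is infinite and e_ss = 1/(1+∞) = 0.

0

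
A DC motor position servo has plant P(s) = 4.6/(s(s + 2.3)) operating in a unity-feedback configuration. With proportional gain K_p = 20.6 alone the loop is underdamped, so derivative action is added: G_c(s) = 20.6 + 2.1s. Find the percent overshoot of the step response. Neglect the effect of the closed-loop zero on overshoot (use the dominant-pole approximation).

8.67%

Forward path: (20.6 + 2.1s)·4.6/(s(s+2.3)). The closed-loop characteristic equation is s² + (2.3 + 4.6·2.1)s + 4.6·20.6 = 0.
That is s² + 11.96s + 94.76 = 0, so ω_n = 9.734 rad/s and ζ = 11.96/(2·9.734) = 0.6143.
%OS = 100·exp(−πζ/√(1−ζ²)) = 8.67%.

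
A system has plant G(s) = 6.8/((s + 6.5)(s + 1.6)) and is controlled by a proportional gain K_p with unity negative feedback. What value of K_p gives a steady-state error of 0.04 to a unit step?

The loop is type 0, so e_ss(step) = 1/(1 + K_pos) with K_pos = K_p·G(0).
G(0) = 0.6538. Require 1/(1 + K_p·0.6538) = 0.04, so 1 + 0.6538·K_p = 25.
K_p = (25 − 1)/0.6538 = 36.7.

K_p = 36.7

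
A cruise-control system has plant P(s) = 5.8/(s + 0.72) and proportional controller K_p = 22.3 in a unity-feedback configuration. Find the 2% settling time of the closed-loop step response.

T_s ≈ 0.0308 s

Closed-loop transfer function: T(s) = K_p·P(s)/(1 + K_p·P(s)) = 129.3/(s + 0.72 + 129.3) = 129.3/(s + 130.1).
Time constant τ = 1/130.1 = 0.007689 s, so the 2% settling time is about 4τ = 0.0308 s.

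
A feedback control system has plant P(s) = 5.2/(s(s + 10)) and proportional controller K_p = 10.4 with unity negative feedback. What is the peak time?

From 1 + K_pP(s) = 0: s² + 10s + 54.08 = 0 ⇒ ω_n = 7.354, ζ = 0.6799.
Damped frequency ω_d = ω_n√(1−ζ²) = 5.393 rad/s, so peak time T_p = π/ω_d = 0.583 s.

T_p = 0.583 s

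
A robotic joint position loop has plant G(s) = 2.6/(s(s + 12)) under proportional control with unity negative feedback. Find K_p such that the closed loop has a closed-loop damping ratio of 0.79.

Closed-loop characteristic equation: s² + 12s + K_p·2.6 = 0.
So ω_n = √(2.6K_p) and 2ζω_n = 12, giving ζ = 12/(2√(2.6K_p)).
Setting ζ = 0.79: √(2.6K_p) = 12/(2·0.79) = 7.595, so K_p = 57.68/2.6 = 22.2.

K_p = 22.2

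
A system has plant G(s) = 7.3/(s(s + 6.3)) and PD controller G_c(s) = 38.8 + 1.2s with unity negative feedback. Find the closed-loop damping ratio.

Forward path: (38.8 + 1.2s)·7.3/(s(s+6.3)). The closed-loop characteristic equation is s² + (6.3 + 7.3·1.2)s + 7.3·38.8 = 0.
That is s² + 15.06s + 283.2 = 0, so ω_n = 16.83 rad/s and ζ = 15.06/(2·16.83) = 0.4474.

ζ = 0.447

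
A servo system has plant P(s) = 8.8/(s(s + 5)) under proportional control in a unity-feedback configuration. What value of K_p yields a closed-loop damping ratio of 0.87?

K_p = 0.938

Closed-loop characteristic equation: s² + 5s + K_p·8.8 = 0.
So ω_n = √(8.8K_p) and 2ζω_n = 5, giving ζ = 5/(2√(8.8K_p)).
Setting ζ = 0.87: √(8.8K_p) = 5/(2·0.87) = 2.874, so K_p = 8.257/8.8 = 0.938.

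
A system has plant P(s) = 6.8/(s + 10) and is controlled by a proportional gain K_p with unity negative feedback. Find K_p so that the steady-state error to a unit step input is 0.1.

K_p = 13.2

For a type-0 loop with proportional control, e_ss = 1/(1 + K_p·P(0)).
P(0) = 0.68. Require 1/(1 + K_p·0.68) = 0.1, so 1 + 0.68·K_p = 10.
K_p = (10 − 1)/0.68 = 13.2.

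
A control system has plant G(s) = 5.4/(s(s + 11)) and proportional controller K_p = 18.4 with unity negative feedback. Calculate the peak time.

Closed-loop characteristic equation: s² + 11s + 99.36 = 0, so ω_n = 9.968 rad/s and ζ = 11/(2·9.968) = 0.5518.
Damped frequency ω_d = ω_n√(1−ζ²) = 8.313 rad/s, so peak time T_p = π/ω_d = 0.378 s.

T_p = 0.378 s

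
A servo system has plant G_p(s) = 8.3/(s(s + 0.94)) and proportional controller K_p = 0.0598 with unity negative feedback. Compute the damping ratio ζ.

ζ = 0.667

The closed-loop denominator is s(s+0.94) + 0.0598·8.3 = s² + 0.94s + 0.4963.
So ω_n² = 0.4963 ⇒ ω_n = 0.7045 rad/s, and ζ = 0.94/(2ω_n) = 0.667.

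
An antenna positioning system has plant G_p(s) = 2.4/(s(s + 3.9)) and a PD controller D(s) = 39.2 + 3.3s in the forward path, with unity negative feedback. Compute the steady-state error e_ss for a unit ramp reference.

The loop has one pole at the origin (type 1). Velocity error constant K_v = lim_{s→0} s·D(s)G_p(s) = 39.2·2.4/3.9 = 24.12.
Steady-state error to a unit ramp: e_ss = 1/K_v = 0.0415.

0.0415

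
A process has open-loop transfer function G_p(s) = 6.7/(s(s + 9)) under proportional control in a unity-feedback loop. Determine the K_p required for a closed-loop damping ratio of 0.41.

Closed-loop characteristic equation: s² + 9s + K_p·6.7 = 0.
So ω_n = √(6.7K_p) and 2ζω_n = 9, giving ζ = 9/(2√(6.7K_p)).
Setting ζ = 0.41: √(6.7K_p) = 9/(2·0.41) = 10.98, so K_p = 120.5/6.7 = 18.

K_p = 18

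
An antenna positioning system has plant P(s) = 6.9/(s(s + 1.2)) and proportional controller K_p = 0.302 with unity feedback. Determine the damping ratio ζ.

ζ = 0.416

The closed-loop denominator is s(s+1.2) + 0.302·6.9 = s² + 1.2s + 2.084.
Matching s² + 2ζω_n s + ω_n²: ω_n = √2.084 = 1.444 rad/s and 2ζω_n = 1.2, so ζ = 1.2/(2·1.444) = 0.416.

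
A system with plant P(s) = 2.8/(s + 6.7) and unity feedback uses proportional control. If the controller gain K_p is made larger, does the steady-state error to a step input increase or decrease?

decrease

The position error constant K_pos = K_p·P(0) grows with K_p, and e_ss = 1/(1+K_pos) falls.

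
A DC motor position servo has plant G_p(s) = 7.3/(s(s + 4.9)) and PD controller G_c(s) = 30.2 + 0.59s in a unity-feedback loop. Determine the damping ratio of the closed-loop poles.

ζ = 0.31

Forward path: (30.2 + 0.59s)·7.3/(s(s+4.9)). The closed-loop characteristic equation is s² + (4.9 + 7.3·0.59)s + 7.3·30.2 = 0.
That is s² + 9.207s + 220.5 = 0, so ω_n = 14.85 rad/s and ζ = 9.207/(2·14.85) = 0.31.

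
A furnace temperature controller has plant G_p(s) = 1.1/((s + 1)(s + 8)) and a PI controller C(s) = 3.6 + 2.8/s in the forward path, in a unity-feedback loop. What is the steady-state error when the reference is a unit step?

0

The open loop C(s)G_p(s) has a pole at the origin (type 1), so the static position error constant is infinite and e_ss = 1/(1+∞) = 0.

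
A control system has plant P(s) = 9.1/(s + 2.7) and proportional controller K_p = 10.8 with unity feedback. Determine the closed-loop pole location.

Closed-loop transfer function: T(s) = K_p·P(s)/(1 + K_p·P(s)) = 98.28/(s + 2.7 + 98.28) = 98.28/(s + 101).
The closed-loop pole is at s = −101.

s = -101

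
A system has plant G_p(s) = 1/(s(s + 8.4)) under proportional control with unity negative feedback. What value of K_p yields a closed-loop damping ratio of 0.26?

K_p = 261

Closed-loop characteristic equation: s² + 8.4s + K_p·1 = 0.
So ω_n = √(1K_p) and 2ζω_n = 8.4, giving ζ = 8.4/(2√(1K_p)).
Setting ζ = 0.26: √(1K_p) = 8.4/(2·0.26) = 16.15, so K_p = 260.9/1 = 261.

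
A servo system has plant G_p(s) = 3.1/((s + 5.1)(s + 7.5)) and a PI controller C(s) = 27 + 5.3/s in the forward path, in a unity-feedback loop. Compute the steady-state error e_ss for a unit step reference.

The open loop C(s)G_p(s) has a pole at the origin (type 1), so the static position error constant is infinite and e_ss = 1/(1+∞) = 0.

0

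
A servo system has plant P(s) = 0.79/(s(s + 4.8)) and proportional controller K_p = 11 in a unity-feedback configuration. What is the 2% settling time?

T_s ≈ 1.67 s

The closed-loop denominator s² + 4.8s + 8.69 gives ω_n = √8.69 = 2.948 and ζ = 4.8/(2ω_n) = 0.8141.
2% settling time T_s ≈ 4/(ζω_n) = 4/2.4 = 1.67 s.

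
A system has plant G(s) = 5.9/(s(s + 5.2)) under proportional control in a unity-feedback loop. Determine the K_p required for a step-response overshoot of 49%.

From %OS = 100·exp(−πζ/√(1−ζ²)) = 49%, ζ = −ln(0.49)/√(π²+ln²(0.49)) = 0.2214.
Characteristic equation s² + 5.2s + 5.9K_p = 0 gives ζ = 5.2/(2√(5.9K_p)).
Setting ζ = 0.2214: √(5.9K_p) = 5.2/(2·0.2214) = 11.74, so K_p = 137.9/5.9 = 23.4.

K_p = 23.4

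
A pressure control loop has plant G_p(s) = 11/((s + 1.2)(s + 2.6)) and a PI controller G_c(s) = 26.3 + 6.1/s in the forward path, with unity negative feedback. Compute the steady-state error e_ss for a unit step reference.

The open loop G_c(s)G_p(s) has a pole at the origin (type 1), so the static position error constant is infinite and e_ss = 1/(1+∞) = 0.

0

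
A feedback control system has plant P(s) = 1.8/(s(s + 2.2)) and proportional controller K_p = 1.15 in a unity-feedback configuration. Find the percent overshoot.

2.41%

From 1 + K_pP(s) = 0: s² + 2.2s + 2.07 = 0 ⇒ ω_n = 1.439, ζ = 0.7646.
%OS = 100·exp(−πζ/√(1−ζ²)) = 100·exp(−π·0.7646/√0.4155) = 2.41%.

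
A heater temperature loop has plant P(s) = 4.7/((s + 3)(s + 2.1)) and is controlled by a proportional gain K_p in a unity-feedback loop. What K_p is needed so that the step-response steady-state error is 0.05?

The loop is type 0, so e_ss(step) = 1/(1 + K_pos) with K_pos = K_p·P(0).
P(0) = 0.746. Require 1/(1 + K_p·0.746) = 0.05, so 1 + 0.746·K_p = 20.
K_p = (20 − 1)/0.746 = 25.5.

K_p = 25.5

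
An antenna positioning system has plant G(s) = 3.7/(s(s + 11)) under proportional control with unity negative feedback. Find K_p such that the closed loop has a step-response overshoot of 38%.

K_p = 94.4

From %OS = 100·exp(−πζ/√(1−ζ²)) = 38%, ζ = −ln(0.38)/√(π²+ln²(0.38)) = 0.2943.
Characteristic equation s² + 11s + 3.7K_p = 0 gives ζ = 11/(2√(3.7K_p)).
Setting ζ = 0.2943: √(3.7K_p) = 11/(2·0.2943) = 18.69, so K_p = 349.1/3.7 = 94.4.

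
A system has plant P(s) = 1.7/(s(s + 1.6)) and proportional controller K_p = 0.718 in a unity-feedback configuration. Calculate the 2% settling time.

From 1 + K_pP(s) = 0: s² + 1.6s + 1.221 = 0 ⇒ ω_n = 1.105, ζ = 0.7241.
2% settling time T_s ≈ 4/(ζω_n) = 4/0.8 = 5 s.

T_s ≈ 5 s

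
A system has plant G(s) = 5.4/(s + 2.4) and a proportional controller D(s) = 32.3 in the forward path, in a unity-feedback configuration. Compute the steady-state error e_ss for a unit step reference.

The loop is type 0. Static position error constant K_pos = D(0)·G(0) = 32.3·2.25 = 72.68.
Steady-state error to a unit step: e_ss = 1/(1+K_pos) = 1/73.68 = 0.0136.

0.0136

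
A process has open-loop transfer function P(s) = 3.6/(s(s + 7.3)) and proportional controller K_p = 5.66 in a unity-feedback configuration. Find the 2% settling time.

Closed-loop characteristic equation: s² + 7.3s + 20.38 = 0, so ω_n = 4.514 rad/s and ζ = 7.3/(2·4.514) = 0.8086.
2% settling time T_s ≈ 4/(ζω_n) = 4/3.65 = 1.1 s.

T_s ≈ 1.1 s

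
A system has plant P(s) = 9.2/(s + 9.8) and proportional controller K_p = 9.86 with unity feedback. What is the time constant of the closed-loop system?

Closed-loop transfer function: T(s) = K_p·P(s)/(1 + K_p·P(s)) = 90.71/(s + 9.8 + 90.71) = 90.71/(s + 100.5).
Time constant τ = 1/100.5 = 0.00995 s.

τ = 0.00995 s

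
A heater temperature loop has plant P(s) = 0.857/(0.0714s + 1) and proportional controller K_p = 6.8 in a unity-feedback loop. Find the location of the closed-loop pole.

s = -95.62

Closed loop: T(s) = K_p·P/(1+K_p·P) = 5.828/(0.0714s + 1 + 5.828), with pole at s = −(1 + 5.828)/0.0714 = −95.62.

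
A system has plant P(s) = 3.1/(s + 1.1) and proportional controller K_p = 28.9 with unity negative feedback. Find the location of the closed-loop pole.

s = -90.69

Closed-loop transfer function: T(s) = K_p·P(s)/(1 + K_p·P(s)) = 89.59/(s + 1.1 + 89.59) = 89.59/(s + 90.69).
The closed-loop pole is at s = −90.69.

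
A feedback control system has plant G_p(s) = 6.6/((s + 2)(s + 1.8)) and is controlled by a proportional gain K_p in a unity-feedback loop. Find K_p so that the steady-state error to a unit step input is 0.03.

For a type-0 loop with proportional control, e_ss = 1/(1 + K_p·G_p(0)).
G_p(0) = 1.833. Require 1/(1 + K_p·1.833) = 0.03, so 1 + 1.833·K_p = 33.33.
K_p = (33.33 − 1)/1.833 = 17.6.

K_p = 17.6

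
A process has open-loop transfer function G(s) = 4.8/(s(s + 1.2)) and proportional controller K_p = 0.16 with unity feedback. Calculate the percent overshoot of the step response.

5.23%

Closed-loop characteristic equation: s² + 1.2s + 0.768 = 0, so ω_n = 0.8764 rad/s and ζ = 1.2/(2·0.8764) = 0.6847.
%OS = 100·exp(−πζ/√(1−ζ²)) = 100·exp(−π·0.6847/√0.5312) = 5.23%.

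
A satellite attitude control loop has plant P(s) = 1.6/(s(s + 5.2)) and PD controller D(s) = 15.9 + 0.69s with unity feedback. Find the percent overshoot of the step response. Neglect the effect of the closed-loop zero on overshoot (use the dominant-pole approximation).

Forward path: (15.9 + 0.69s)·1.6/(s(s+5.2)). The closed-loop characteristic equation is s² + (5.2 + 1.6·0.69)s + 1.6·15.9 = 0.
That is s² + 6.304s + 25.44 = 0, so ω_n = 5.044 rad/s and ζ = 6.304/(2·5.044) = 0.6249.
%OS = 100·exp(−πζ/√(1−ζ²)) = 8.09%.

8.09%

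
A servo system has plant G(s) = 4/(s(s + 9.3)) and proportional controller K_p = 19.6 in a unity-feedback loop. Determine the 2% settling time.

The closed-loop denominator s² + 9.3s + 78.4 gives ω_n = √78.4 = 8.854 and ζ = 9.3/(2ω_n) = 0.5252.
2% settling time T_s ≈ 4/(ζω_n) = 4/4.65 = 0.86 s.

T_s ≈ 0.86 s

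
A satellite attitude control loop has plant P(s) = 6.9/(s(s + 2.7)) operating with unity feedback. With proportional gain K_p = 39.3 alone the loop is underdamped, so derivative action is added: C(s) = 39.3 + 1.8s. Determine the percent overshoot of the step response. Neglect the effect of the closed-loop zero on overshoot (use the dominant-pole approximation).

19.7%

Forward path: (39.3 + 1.8s)·6.9/(s(s+2.7)). The closed-loop characteristic equation is s² + (2.7 + 6.9·1.8)s + 6.9·39.3 = 0.
That is s² + 15.12s + 271.2 = 0, so ω_n = 16.47 rad/s and ζ = 15.12/(2·16.47) = 0.4591.
%OS = 100·exp(−πζ/√(1−ζ²)) = 19.7%.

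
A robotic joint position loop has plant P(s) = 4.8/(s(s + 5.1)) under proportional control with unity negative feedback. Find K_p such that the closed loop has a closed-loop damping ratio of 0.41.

K_p = 8.06

Closed-loop characteristic equation: s² + 5.1s + K_p·4.8 = 0.
So ω_n = √(4.8K_p) and 2ζω_n = 5.1, giving ζ = 5.1/(2√(4.8K_p)).
Setting ζ = 0.41: √(4.8K_p) = 5.1/(2·0.41) = 6.22, so K_p = 38.68/4.8 = 8.06.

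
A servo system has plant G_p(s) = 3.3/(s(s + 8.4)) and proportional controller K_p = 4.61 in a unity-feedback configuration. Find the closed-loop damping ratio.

1 + K_p·G_p(s) = 0 gives s² + 8.4s + 15.21 = 0.
Matching s² + 2ζω_n s + ω_n²: ω_n = √15.21 = 3.9 rad/s and 2ζω_n = 8.4, so ζ = 8.4/(2·3.9) = 1.08.

ζ = 1.08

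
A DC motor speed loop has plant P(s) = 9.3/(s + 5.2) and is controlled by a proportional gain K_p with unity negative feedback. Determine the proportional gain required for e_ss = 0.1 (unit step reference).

The loop is type 0, so e_ss(step) = 1/(1 + K_pos) with K_pos = K_p·P(0).
P(0) = 1.788. Require 1/(1 + K_p·1.788) = 0.1, so 1 + 1.788·K_p = 10.
K_p = (10 − 1)/1.788 = 5.03.

K_p = 5.03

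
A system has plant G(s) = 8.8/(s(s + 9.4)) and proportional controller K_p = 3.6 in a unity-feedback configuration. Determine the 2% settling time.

Closed-loop characteristic equation: s² + 9.4s + 31.68 = 0, so ω_n = 5.628 rad/s and ζ = 9.4/(2·5.628) = 0.835.
2% settling time T_s ≈ 4/(ζω_n) = 4/4.7 = 0.851 s.

T_s ≈ 0.851 s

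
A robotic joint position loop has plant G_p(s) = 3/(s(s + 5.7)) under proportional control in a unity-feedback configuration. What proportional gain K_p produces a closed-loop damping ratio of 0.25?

K_p = 43.3

Closed-loop characteristic equation: s² + 5.7s + K_p·3 = 0.
So ω_n = √(3K_p) and 2ζω_n = 5.7, giving ζ = 5.7/(2√(3K_p)).
Setting ζ = 0.25: √(3K_p) = 5.7/(2·0.25) = 11.4, so K_p = 130/3 = 43.3.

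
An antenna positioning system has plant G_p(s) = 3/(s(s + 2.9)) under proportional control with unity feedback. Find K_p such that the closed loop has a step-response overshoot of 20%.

From %OS = 100·exp(−πζ/√(1−ζ²)) = 20%, ζ = −ln(0.2)/√(π²+ln²(0.2)) = 0.4559.
Characteristic equation s² + 2.9s + 3K_p = 0 gives ζ = 2.9/(2√(3K_p)).
Setting ζ = 0.4559: √(3K_p) = 2.9/(2·0.4559) = 3.18, so K_p = 10.11/3 = 3.37.

K_p = 3.37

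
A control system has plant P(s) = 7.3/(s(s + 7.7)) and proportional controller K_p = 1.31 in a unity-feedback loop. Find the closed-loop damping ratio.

ζ = 1.24

With unity feedback the closed-loop characteristic equation is s² + 7.7s + 1.31·7.3 = s² + 7.7s + 9.563 = 0.
So ω_n² = 9.563 ⇒ ω_n = 3.092 rad/s, and ζ = 7.7/(2ω_n) = 1.24.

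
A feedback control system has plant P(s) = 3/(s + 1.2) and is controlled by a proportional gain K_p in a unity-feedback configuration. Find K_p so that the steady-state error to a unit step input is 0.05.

Steady-state error for a unit step on this type-0 loop is 1/(1 + K_p·P(0)).
P(0) = 2.5. Require 1/(1 + K_p·2.5) = 0.05, so 1 + 2.5·K_p = 20.
K_p = (20 − 1)/2.5 = 7.6.

K_p = 7.6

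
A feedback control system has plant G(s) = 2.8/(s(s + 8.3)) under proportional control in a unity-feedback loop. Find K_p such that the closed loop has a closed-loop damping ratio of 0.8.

K_p = 9.61

Closed-loop characteristic equation: s² + 8.3s + K_p·2.8 = 0.
So ω_n = √(2.8K_p) and 2ζω_n = 8.3, giving ζ = 8.3/(2√(2.8K_p)).
Setting ζ = 0.8: √(2.8K_p) = 8.3/(2·0.8) = 5.188, so K_p = 26.91/2.8 = 9.61.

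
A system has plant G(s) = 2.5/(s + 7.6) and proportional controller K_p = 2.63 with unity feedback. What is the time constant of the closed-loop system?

τ = 0.0705 s

Closed-loop transfer function: T(s) = K_p·G(s)/(1 + K_p·G(s)) = 6.575/(s + 7.6 + 6.575) = 6.575/(s + 14.17).
Time constant τ = 1/14.17 = 0.0705 s.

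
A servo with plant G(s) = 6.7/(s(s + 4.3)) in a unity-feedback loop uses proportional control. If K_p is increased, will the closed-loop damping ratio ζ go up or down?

decrease

ζ = 4.3/(2√(6.7K_p)); increasing K_p raises the denominator, so ζ falls.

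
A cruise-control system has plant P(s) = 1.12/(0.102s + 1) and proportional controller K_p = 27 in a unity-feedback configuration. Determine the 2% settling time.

Closed loop: T(s) = K_p·P/(1+K_p·P) = 30.24/(0.102s + 1 + 30.24), with pole at s = −(1 + 30.24)/0.102 = −306.3.
τ = 1/306.3 = 0.003265 s, so 2% settling time ≈ 4τ = 0.0131 s.

T_s ≈ 0.0131 s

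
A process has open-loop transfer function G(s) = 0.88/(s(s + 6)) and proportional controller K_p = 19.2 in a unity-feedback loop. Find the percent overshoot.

3.49%

From 1 + K_pG(s) = 0: s² + 6s + 16.9 = 0 ⇒ ω_n = 4.11, ζ = 0.7298.
%OS = 100·exp(−πζ/√(1−ζ²)) = 100·exp(−π·0.7298/√0.4673) = 3.49%.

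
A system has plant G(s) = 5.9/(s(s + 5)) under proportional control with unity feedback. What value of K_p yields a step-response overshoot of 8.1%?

K_p = 2.71

From %OS = 100·exp(−πζ/√(1−ζ²)) = 8.1%, ζ = −ln(0.081)/√(π²+ln²(0.081)) = 0.6247.
Characteristic equation s² + 5s + 5.9K_p = 0 gives ζ = 5/(2√(5.9K_p)).
Setting ζ = 0.6247: √(5.9K_p) = 5/(2·0.6247) = 4.002, so K_p = 16.02/5.9 = 2.71.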